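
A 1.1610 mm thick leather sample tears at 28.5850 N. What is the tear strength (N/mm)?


Formula: Tear strength = force / thickness
Substituting: Tear strength = 28.5850 / 1.1610
Result: 24.6210 N/mm


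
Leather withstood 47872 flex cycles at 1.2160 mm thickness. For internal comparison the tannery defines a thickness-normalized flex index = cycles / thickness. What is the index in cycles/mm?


Formula: Index = cycles / thickness
Substituting: Index = 47872 / 1.2160
Result: 39368.4211 cycles/mm


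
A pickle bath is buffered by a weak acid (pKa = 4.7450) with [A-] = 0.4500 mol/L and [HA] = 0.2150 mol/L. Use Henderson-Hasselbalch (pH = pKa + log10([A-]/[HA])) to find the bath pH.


ratio = [A-] / [HA] = 0.4500 / 0.2150 = 2.0930
log10(ratio) = 0.3208
pH = pKa + log10(ratio) = 4.7450 + 0.3208 = 5.0658


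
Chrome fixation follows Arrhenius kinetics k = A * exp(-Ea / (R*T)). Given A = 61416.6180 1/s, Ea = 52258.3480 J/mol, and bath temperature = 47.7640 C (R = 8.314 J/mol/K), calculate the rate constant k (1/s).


T_K = T_C + 273.15 = 47.7640 + 273.15 = 320.9140 K
exponent = -Ea / (R * T_K) = -52258.3480 / (8.314 * 320.9140) = -19.5865
k = A * exp(exponent) = 61416.6180 * exp(-19.5865) = 1.9141e-04 1/s


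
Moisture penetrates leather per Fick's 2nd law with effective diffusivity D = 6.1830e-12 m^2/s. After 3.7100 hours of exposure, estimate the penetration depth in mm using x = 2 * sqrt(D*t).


t = 3.7100 hr * 3600 = 13356.0000 s
D * t = 6.1830e-12 * 13356.0000 = 8.2580e-08
x = 2 * sqrt(D*t) = 2 * sqrt(8.2580e-08) = 5.7474e-04 m = 0.5747 mm


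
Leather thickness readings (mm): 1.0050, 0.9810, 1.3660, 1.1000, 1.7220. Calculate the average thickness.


Formula: Average = sum / n
Substituting: Average = 6.1740 / 5
Result: 1.2348 mm


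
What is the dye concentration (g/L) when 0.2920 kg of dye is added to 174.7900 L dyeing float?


Formula: Conc = dye_mass(kg) / volume(L) * 1000
Substituting: Conc = 0.2920 / 174.7900 * 1000
Result: 1.6706 g/L


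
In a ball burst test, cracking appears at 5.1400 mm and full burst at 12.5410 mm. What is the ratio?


Formula: Ratio = crack / burst
Substituting: Ratio = 5.1400 / 12.5410
Result: 0.4099


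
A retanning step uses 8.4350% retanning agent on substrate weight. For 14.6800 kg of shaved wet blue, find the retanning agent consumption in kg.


Formula: Retan = substrate * pct / 100
Substituting: Retan = 14.6800 * 8.4350 / 100
Result: 1.2383 kg


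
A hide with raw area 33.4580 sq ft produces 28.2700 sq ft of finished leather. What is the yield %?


Formula: Yield = finished / raw * 100
Substituting: Yield = 28.2700 / 33.4580 * 100
Result: 84.4940 %


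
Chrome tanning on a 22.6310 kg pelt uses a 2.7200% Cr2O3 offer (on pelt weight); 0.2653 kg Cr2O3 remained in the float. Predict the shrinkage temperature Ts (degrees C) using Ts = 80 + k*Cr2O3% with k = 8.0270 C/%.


Offered = pelt * offer_pct / 100 = 22.6310 * 2.7200 / 100 = 0.6156 kg
Uptake = offered - residual = 0.6156 - 0.2653 = 0.3503 kg
Cr2O3% on pelt = uptake / pelt * 100 = 0.3503 / 22.6310 * 100 = 1.5477 %
Ts = 80 + k * Cr2O3% = 80 + 8.0270 * 1.5477 = 92.4235 C


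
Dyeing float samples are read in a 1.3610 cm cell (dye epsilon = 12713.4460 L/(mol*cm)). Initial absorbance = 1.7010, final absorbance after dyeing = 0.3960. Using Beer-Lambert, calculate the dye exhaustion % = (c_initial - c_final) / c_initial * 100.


c_initial = A_i / (epsilon * l) = 1.7010 / (12713.4460 * 1.3610) = 9.8307e-05 mol/L
c_final = A_f / (epsilon * l) = 0.3960 / (12713.4460 * 1.3610) = 2.2886e-05 mol/L
Exhaustion = (c_initial - c_final) / c_initial * 100 = (9.8307e-05 - 2.2886e-05) / 9.8307e-05 * 100 = 76.7196 %


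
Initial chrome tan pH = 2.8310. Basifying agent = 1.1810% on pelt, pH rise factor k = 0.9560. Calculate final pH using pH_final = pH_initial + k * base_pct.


Formula: pH_final = pH_initial + k * base_pct
Substituting: pH_final = 2.8310 + 0.9560 * 1.1810
Result: 3.9600


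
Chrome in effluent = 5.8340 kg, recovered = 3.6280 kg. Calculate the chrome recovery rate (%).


Formula: Recovery = recovered / input * 100
Substituting: Recovery = 3.6280 / 5.8340 * 100
Result: 62.1872 %


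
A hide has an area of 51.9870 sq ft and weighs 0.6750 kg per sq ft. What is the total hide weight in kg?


Formula: Weight = area * weight_per_sqft
Substituting: Weight = 51.9870 * 0.6750
Result: 35.0912 kg


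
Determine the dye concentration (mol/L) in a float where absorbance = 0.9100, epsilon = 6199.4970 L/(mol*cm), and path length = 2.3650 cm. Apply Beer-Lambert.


Formula: c = A / (epsilon * l)
Substituting: c = 0.9100 / (6199.4970 * 2.3650)
Result: 6.2066e-05 mol/L


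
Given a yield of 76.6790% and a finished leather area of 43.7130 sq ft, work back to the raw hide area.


Formula: raw = finished * 100 / yield
Substituting: raw = 43.7130 * 100 / 76.6790
Result: 57.0078 sq ft


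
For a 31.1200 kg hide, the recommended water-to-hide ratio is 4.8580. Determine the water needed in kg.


Formula: Water = hide_weight * ratio
Substituting: Water = 31.1200 * 4.8580
Result: 151.1810 kg


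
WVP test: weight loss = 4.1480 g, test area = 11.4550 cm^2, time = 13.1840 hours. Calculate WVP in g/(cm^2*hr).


Formula: WVP = loss / (area * time)
Substituting: WVP = 4.1480 / (11.4550 * 13.1840)
Result: 0.0274661 g/(cm^2*hr)


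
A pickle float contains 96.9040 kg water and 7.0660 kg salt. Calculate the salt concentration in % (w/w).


Formula: Conc = salt / (water + salt) * 100
Substituting: Conc = 7.0660 / (96.9040 + 7.0660) * 100
Result: 6.7962 %


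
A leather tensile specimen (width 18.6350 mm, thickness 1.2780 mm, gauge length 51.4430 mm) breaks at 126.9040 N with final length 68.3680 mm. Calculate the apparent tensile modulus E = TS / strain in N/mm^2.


TS = F / (w * t) = 126.9040 / (18.6350 * 1.2780) = 5.3286 N/mm^2
strain = (Lf - L0) / L0 = (68.3680 - 51.4430) / 51.4430 = 0.3290
E = TS / strain = 5.3286 / 0.3290 = 16.1962 N/mm^2


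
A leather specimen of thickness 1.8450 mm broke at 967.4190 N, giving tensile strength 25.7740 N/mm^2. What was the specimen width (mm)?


Formula: w = F / (TS * t)
Substituting: w = 967.4190 / (25.7740 * 1.8450)
Result: 20.3440 mm


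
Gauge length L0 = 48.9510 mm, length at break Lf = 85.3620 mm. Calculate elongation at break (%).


Formula: Elongation = (Lf - L0) / L0 * 100
Substituting: Elongation = (85.3620 - 48.9510) / 48.9510 * 100
Result: 74.3825 %


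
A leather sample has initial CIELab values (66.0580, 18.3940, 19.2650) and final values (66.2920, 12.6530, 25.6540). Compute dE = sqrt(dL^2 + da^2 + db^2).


dL = 0.2340, da = -5.7410, db = 6.3890
dE = sqrt(0.2340^2 + (-5.7410)^2 + 6.3890^2) = 8.5926


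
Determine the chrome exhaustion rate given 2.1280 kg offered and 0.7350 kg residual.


Formula: Uptake = (offered - residual) / offered * 100
Substituting: Uptake = (2.1280 - 0.7350) / 2.1280 * 100
Result: 65.4605 %


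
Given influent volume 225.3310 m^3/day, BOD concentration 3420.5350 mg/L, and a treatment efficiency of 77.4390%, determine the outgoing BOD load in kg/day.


Load_in = volume * conc / 1000 = 225.3310 * 3420.5350 / 1000 = 770.7526 kg/day
Removed = Load_in * eff / 100 = 770.7526 * 77.4390 / 100 = 596.8631 kg/day
Load_out = Load_in - Removed = 770.7526 - 596.8631 = 173.8895 kg/day


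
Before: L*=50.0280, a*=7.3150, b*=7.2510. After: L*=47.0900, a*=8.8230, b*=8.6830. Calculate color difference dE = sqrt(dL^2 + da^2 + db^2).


dL = -2.9380, da = 1.5080, db = 1.4320
dE = sqrt((-2.9380)^2 + 1.5080^2 + 1.4320^2) = 3.5995


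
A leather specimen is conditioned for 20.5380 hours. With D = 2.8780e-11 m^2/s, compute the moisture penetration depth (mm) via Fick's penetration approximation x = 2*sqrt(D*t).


t = 20.5380 hr * 3600 = 73936.8000 s
D * t = 2.8780e-11 * 73936.8000 = 2.1279e-06
x = 2 * sqrt(D*t) = 2 * sqrt(2.1279e-06) = 0.00291747 m = 2.9175 mm


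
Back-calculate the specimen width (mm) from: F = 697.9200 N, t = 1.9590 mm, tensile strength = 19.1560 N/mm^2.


Formula: w = F / (TS * t)
Substituting: w = 697.9200 / (19.1560 * 1.9590)
Result: 18.5980 mm


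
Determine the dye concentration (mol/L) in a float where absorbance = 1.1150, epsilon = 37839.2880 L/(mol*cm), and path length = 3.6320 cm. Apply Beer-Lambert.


Formula: c = A / (epsilon * l)
Substituting: c = 1.1150 / (37839.2880 * 3.6320)
Result: 8.1131e-06 mol/L


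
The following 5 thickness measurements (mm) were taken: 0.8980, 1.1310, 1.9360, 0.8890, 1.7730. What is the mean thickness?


Formula: Average = sum / n
Substituting: Average = 6.6270 / 5
Result: 1.3254 mm


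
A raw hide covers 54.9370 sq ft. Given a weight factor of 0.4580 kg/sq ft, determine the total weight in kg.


Formula: Weight = area * weight_per_sqft
Substituting: Weight = 54.9370 * 0.4580
Result: 25.1611 kg


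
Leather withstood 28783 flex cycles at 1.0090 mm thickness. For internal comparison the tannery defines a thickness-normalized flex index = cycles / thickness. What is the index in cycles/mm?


Formula: Index = cycles / thickness
Substituting: Index = 28783 / 1.0090
Result: 28526.2636 cycles/mm


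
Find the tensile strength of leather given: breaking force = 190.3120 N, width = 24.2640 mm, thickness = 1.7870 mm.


Formula: TS = force / (width * thickness)
Substituting: TS = 190.3120 / (24.2640 * 1.7870)
Result: 4.3891 N/mm^2


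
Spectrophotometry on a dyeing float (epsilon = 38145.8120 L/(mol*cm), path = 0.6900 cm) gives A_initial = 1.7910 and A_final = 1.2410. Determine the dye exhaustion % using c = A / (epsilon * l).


c_initial = A_i / (epsilon * l) = 1.7910 / (38145.8120 * 0.6900) = 6.8046e-05 mol/L
c_final = A_f / (epsilon * l) = 1.2410 / (38145.8120 * 0.6900) = 4.7149e-05 mol/L
Exhaustion = (c_initial - c_final) / c_initial * 100 = (6.8046e-05 - 4.7149e-05) / 6.8046e-05 * 100 = 30.7091 %


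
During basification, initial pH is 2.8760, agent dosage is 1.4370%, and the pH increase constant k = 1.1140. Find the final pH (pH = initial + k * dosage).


Formula: pH_final = pH_initial + k * base_pct
Substituting: pH_final = 2.8760 + 1.1140 * 1.4370
Result: 4.4768


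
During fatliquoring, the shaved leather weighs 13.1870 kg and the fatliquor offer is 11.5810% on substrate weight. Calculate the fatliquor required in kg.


Formula: Fat = substrate * pct / 100
Substituting: Fat = 13.1870 * 11.5810 / 100
Result: 1.5272 kg


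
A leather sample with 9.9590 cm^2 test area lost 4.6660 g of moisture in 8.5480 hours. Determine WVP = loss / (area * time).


Formula: WVP = loss / (area * time)
Substituting: WVP = 4.6660 / (9.9590 * 8.5480)
Result: 0.0548106 g/(cm^2*hr)


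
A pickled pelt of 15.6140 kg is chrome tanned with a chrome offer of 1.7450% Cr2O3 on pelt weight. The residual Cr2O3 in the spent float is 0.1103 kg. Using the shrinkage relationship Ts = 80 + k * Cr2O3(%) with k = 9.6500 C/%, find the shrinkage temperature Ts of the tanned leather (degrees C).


Offered = pelt * offer_pct / 100 = 15.6140 * 1.7450 / 100 = 0.2725 kg
Uptake = offered - residual = 0.2725 - 0.1103 = 0.1622 kg
Cr2O3% on pelt = uptake / pelt * 100 = 0.1622 / 15.6140 * 100 = 1.0386 %
Ts = 80 + k * Cr2O3% = 80 + 9.6500 * 1.0386 = 90.0223 C


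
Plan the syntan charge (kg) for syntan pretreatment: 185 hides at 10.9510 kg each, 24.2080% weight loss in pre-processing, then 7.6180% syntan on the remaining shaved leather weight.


Total_raw = N * avg_wt = 185 * 10.9510 = 2025.9350 kg
Substrate = Total_raw * (1 - loss/100) = 2025.9350 * (1 - 24.2080/100) = 1535.4967 kg
Syntan = Substrate * pct / 100 = 1535.4967 * 7.6180 / 100 = 116.9741 kg


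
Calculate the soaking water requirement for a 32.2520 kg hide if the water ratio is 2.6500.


Formula: Water = hide_weight * ratio
Substituting: Water = 32.2520 * 2.6500
Result: 85.4678 kg


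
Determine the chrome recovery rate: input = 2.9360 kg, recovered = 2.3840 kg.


Formula: Recovery = recovered / input * 100
Substituting: Recovery = 2.3840 / 2.9360 * 100
Result: 81.1989 %


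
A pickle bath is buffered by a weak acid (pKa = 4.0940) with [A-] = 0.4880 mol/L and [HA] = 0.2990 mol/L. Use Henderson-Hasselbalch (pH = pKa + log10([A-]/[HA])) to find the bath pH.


ratio = [A-] / [HA] = 0.4880 / 0.2990 = 1.6321
log10(ratio) = 0.2127
pH = pKa + log10(ratio) = 4.0940 + 0.2127 = 4.3067


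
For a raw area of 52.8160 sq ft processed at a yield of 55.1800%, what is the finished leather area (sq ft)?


Formula: finished = raw * yield / 100
Substituting: finished = 52.8160 * 55.1800 / 100
Result: 29.1439 sq ft


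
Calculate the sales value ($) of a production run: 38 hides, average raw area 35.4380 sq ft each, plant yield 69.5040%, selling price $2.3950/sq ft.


Raw_total = N * avg_area = 38 * 35.4380 = 1346.6440 sq ft
Finished = Raw_total * yield / 100 = 1346.6440 * 69.5040 / 100 = 935.9714 sq ft
Value = Finished * price = 935.9714 * 2.3950 = 2241.6516 $


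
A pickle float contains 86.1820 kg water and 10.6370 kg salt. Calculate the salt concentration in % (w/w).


Formula: Conc = salt / (water + salt) * 100
Substituting: Conc = 10.6370 / (86.1820 + 10.6370) * 100
Result: 10.9865 %


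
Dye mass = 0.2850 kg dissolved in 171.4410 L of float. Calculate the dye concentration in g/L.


Formula: Conc = dye_mass(kg) / volume(L) * 1000
Substituting: Conc = 0.2850 / 171.4410 * 1000
Result: 1.6624 g/L


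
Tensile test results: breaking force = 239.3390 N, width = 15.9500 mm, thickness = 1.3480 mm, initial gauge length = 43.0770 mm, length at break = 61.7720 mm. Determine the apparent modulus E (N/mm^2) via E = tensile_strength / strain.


TS = F / (w * t) = 239.3390 / (15.9500 * 1.3480) = 11.1317 N/mm^2
strain = (Lf - L0) / L0 = (61.7720 - 43.0770) / 43.0770 = 0.4340
E = TS / strain = 11.1317 / 0.4340 = 25.6497 N/mm^2


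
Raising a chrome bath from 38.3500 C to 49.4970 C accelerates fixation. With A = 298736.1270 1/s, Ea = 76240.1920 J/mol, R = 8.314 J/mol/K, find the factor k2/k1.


T1 = 38.3500 + 273.15 = 311.5000 K; T2 = 49.4970 + 273.15 = 322.6470 K
k1 = A * exp(-Ea/(R*T1)) = 298736.1270 * exp(-76240.1920/(8.314*311.5000)) = 4.9012e-08 1/s
k2 = A * exp(-Ea/(R*T2)) = 298736.1270 * exp(-76240.1920/(8.314*322.6470)) = 1.3552e-07 1/s
k2/k1 = 1.3552e-07 / 4.9012e-08 = 2.7651


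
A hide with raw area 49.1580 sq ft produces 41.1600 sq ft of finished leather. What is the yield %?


Formula: Yield = finished / raw * 100
Substituting: Yield = 41.1600 / 49.1580 * 100
Result: 83.7300 %


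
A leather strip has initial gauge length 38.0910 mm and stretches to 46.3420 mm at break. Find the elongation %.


Formula: Elongation = (Lf - L0) / L0 * 100
Substituting: Elongation = (46.3420 - 38.0910) / 38.0910 * 100
Result: 21.6613 %


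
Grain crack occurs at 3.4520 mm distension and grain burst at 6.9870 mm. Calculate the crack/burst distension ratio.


Formula: Ratio = crack / burst
Substituting: Ratio = 3.4520 / 6.9870
Result: 0.4941


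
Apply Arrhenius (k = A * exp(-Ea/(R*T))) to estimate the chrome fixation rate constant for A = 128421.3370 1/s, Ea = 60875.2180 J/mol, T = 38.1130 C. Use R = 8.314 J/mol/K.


T_K = T_C + 273.15 = 38.1130 + 273.15 = 311.2630 K
exponent = -Ea / (R * T_K) = -60875.2180 / (8.314 * 311.2630) = -23.5236
k = A * exp(exponent) = 128421.3370 * exp(-23.5236) = 7.8070e-06 1/s


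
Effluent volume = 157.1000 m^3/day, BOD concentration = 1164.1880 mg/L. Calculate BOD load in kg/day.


Formula: BOD_load = volume * conc / 1000
Substituting: BOD_load = 157.1000 * 1164.1880 / 1000
Result: 182.8939 kg/day


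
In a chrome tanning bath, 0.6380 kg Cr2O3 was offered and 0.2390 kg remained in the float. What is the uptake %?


Formula: Uptake = (offered - residual) / offered * 100
Substituting: Uptake = (0.6380 - 0.2390) / 0.6380 * 100
Result: 62.5392 %


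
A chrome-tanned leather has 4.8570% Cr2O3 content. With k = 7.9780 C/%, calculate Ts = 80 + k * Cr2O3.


Formula: Ts = 80 + k * Cr2O3
Substituting: Ts = 80 + 7.9780 * 4.8570
Result: 118.7491 C


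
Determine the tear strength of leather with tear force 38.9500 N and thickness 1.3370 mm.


Formula: Tear strength = force / thickness
Substituting: Tear strength = 38.9500 / 1.3370
Result: 29.1324 N/mm


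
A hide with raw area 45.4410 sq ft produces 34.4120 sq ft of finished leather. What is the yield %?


Formula: Yield = finished / raw * 100
Substituting: Yield = 34.4120 / 45.4410 * 100
Result: 75.7290 %


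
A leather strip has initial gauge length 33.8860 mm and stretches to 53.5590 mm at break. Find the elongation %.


Formula: Elongation = (Lf - L0) / L0 * 100
Substituting: Elongation = (53.5590 - 33.8860) / 33.8860 * 100
Result: 58.0564 %


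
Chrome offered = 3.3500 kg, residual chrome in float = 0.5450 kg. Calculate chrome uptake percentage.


Formula: Uptake = (offered - residual) / offered * 100
Substituting: Uptake = (3.3500 - 0.5450) / 3.3500 * 100
Result: 83.7313 %


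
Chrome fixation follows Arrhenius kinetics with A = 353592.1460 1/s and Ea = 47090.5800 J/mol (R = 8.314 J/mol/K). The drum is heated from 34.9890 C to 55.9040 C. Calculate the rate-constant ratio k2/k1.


T1 = 34.9890 + 273.15 = 308.1390 K; T2 = 55.9040 + 273.15 = 329.0540 K
k1 = A * exp(-Ea/(R*T1)) = 353592.1460 * exp(-47090.5800/(8.314*308.1390)) = 0.00367777 1/s
k2 = A * exp(-Ea/(R*T2)) = 353592.1460 * exp(-47090.5800/(8.314*329.0540)) = 0.0118301 1/s
k2/k1 = 0.0118301 / 0.00367777 = 3.2166


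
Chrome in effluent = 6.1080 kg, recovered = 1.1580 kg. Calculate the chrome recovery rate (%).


Formula: Recovery = recovered / input * 100
Substituting: Recovery = 1.1580 / 6.1080 * 100
Result: 18.9587 %


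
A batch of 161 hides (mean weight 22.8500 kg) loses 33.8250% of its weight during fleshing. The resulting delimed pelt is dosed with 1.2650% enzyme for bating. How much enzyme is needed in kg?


Total_raw = N * avg_wt = 161 * 22.8500 = 3678.8500 kg
Substrate = Total_raw * (1 - loss/100) = 3678.8500 * (1 - 33.8250/100) = 2434.4790 kg
Enzyme = Substrate * pct / 100 = 2434.4790 * 1.2650 / 100 = 30.7962 kg


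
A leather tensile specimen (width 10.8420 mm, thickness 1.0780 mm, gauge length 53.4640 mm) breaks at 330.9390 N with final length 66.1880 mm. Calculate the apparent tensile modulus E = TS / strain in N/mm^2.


TS = F / (w * t) = 330.9390 / (10.8420 * 1.0780) = 28.3152 N/mm^2
strain = (Lf - L0) / L0 = (66.1880 - 53.4640) / 53.4640 = 0.2380
E = TS / strain = 28.3152 / 0.2380 = 118.9755 N/mm^2


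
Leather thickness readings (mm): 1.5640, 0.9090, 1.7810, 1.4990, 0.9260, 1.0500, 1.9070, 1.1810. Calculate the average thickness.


Formula: Average = sum / n
Substituting: Average = 10.8170 / 8
Result: 1.3521 mm


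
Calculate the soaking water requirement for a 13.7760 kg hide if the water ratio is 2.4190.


Formula: Water = hide_weight * ratio
Substituting: Water = 13.7760 * 2.4190
Result: 33.3241 kg


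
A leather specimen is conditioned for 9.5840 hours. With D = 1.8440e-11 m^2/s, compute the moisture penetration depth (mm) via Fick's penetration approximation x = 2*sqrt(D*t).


t = 9.5840 hr * 3600 = 34502.4000 s
D * t = 1.8440e-11 * 34502.4000 = 6.3622e-07
x = 2 * sqrt(D*t) = 2 * sqrt(6.3622e-07) = 0.00159527 m = 1.5953 mm


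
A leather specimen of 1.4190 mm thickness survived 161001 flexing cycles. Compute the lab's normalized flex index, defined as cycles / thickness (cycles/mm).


Formula: Index = cycles / thickness
Substituting: Index = 161001 / 1.4190
Result: 113460.8879 cycles/mm


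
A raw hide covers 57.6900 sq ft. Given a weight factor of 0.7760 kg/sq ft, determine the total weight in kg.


Formula: Weight = area * weight_per_sqft
Substituting: Weight = 57.6900 * 0.7760
Result: 44.7674 kg


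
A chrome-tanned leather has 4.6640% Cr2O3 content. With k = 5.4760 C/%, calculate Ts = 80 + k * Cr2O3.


Formula: Ts = 80 + k * Cr2O3
Substituting: Ts = 80 + 5.4760 * 4.6640
Result: 105.5401 C


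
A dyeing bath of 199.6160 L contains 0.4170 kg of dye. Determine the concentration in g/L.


Formula: Conc = dye_mass(kg) / volume(L) * 1000
Substituting: Conc = 0.4170 / 199.6160 * 1000
Result: 2.0890 g/L


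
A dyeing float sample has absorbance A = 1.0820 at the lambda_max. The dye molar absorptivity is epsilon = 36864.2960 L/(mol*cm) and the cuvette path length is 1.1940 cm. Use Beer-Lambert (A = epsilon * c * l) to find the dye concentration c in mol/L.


Formula: c = A / (epsilon * l)
Substituting: c = 1.0820 / (36864.2960 * 1.1940)
Result: 2.4582e-05 mol/L


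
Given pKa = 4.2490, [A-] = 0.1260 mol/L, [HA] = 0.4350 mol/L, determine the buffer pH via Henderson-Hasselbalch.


ratio = [A-] / [HA] = 0.1260 / 0.4350 = 0.2897
log10(ratio) = -0.5381
pH = pKa + log10(ratio) = 4.2490 - 0.5381 = 3.7109


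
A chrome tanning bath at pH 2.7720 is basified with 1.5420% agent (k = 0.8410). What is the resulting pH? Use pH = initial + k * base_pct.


Formula: pH_final = pH_initial + k * base_pct
Substituting: pH_final = 2.7720 + 0.8410 * 1.5420
Result: 4.0688


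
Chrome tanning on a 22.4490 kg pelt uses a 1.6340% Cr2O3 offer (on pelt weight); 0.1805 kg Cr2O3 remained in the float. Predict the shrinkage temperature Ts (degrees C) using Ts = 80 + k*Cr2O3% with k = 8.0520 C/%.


Offered = pelt * offer_pct / 100 = 22.4490 * 1.6340 / 100 = 0.3668 kg
Uptake = offered - residual = 0.3668 - 0.1805 = 0.1863 kg
Cr2O3% on pelt = uptake / pelt * 100 = 0.1863 / 22.4490 * 100 = 0.8300 %
Ts = 80 + k * Cr2O3% = 80 + 8.0520 * 0.8300 = 86.6828 C


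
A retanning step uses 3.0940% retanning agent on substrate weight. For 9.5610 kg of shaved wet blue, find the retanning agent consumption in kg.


Formula: Retan = substrate * pct / 100
Substituting: Retan = 9.5610 * 3.0940 / 100
Result: 0.2958 kg


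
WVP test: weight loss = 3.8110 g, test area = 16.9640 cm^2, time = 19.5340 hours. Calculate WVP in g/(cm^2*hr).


Formula: WVP = loss / (area * time)
Substituting: WVP = 3.8110 / (16.9640 * 19.5340)
Result: 0.0115006 g/(cm^2*hr)


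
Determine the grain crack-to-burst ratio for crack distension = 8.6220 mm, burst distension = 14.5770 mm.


Formula: Ratio = crack / burst
Substituting: Ratio = 8.6220 / 14.5770
Result: 0.5915


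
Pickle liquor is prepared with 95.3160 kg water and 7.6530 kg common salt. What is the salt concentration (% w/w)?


Formula: Conc = salt / (water + salt) * 100
Substituting: Conc = 7.6530 / (95.3160 + 7.6530) * 100
Result: 7.4323 %


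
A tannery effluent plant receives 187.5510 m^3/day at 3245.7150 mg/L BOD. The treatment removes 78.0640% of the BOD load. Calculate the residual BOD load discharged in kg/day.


Load_in = volume * conc / 1000 = 187.5510 * 3245.7150 / 1000 = 608.7371 kg/day
Removed = Load_in * eff / 100 = 608.7371 * 78.0640 / 100 = 475.2045 kg/day
Load_out = Load_in - Removed = 608.7371 - 475.2045 = 133.5326 kg/day


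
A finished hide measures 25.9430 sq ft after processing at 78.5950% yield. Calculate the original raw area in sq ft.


Formula: raw = finished * 100 / yield
Substituting: raw = 25.9430 * 100 / 78.5950
Result: 33.0085 sq ft


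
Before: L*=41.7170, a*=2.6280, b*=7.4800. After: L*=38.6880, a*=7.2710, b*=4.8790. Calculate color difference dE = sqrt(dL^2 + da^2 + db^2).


dL = -3.0290, da = 4.6430, db = -2.6010
dE = sqrt((-3.0290)^2 + 4.6430^2 + (-2.6010)^2) = 6.1235


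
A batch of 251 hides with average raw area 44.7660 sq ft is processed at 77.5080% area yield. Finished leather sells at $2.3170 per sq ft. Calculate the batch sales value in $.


Raw_total = N * avg_area = 251 * 44.7660 = 11236.2660 sq ft
Finished = Raw_total * yield / 100 = 11236.2660 * 77.5080 / 100 = 8709.0051 sq ft
Value = Finished * price = 8709.0051 * 2.3170 = 20178.7647 $


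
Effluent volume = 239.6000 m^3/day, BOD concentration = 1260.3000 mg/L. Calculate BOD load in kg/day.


Formula: BOD_load = volume * conc / 1000
Substituting: BOD_load = 239.6000 * 1260.3000 / 1000
Result: 301.9679 kg/day


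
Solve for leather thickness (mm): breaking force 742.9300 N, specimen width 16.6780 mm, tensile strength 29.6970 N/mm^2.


Formula: t = F / (TS * w)
Substituting: t = 742.9300 / (29.6970 * 16.6780)
Result: 1.5000 mm


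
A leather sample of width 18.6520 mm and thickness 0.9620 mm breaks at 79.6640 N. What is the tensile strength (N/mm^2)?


Formula: TS = force / (width * thickness)
Substituting: TS = 79.6640 / (18.6520 * 0.9620)
Result: 4.4398 N/mm^2


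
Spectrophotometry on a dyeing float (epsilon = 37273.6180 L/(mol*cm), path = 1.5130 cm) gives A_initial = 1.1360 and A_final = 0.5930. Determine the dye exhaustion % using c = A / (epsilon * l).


c_initial = A_i / (epsilon * l) = 1.1360 / (37273.6180 * 1.5130) = 2.0144e-05 mol/L
c_final = A_f / (epsilon * l) = 0.5930 / (37273.6180 * 1.5130) = 1.0515e-05 mol/L
Exhaustion = (c_initial - c_final) / c_initial * 100 = (2.0144e-05 - 1.0515e-05) / 2.0144e-05 * 100 = 47.7993 %


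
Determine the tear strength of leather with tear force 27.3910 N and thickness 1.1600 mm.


Formula: Tear strength = force / thickness
Substituting: Tear strength = 27.3910 / 1.1600
Result: 23.6129 N/mm


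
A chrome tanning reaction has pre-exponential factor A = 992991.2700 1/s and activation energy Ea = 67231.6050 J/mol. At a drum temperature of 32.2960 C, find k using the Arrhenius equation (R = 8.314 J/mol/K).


T_K = T_C + 273.15 = 32.2960 + 273.15 = 305.4460 K
exponent = -Ea / (R * T_K) = -67231.6050 / (8.314 * 305.4460) = -26.4746
k = A * exp(exponent) = 992991.2700 * exp(-26.4746) = 3.1563e-06 1/s


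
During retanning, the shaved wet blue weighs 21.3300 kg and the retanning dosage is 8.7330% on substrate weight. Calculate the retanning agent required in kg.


Formula: Retan = substrate * pct / 100
Substituting: Retan = 21.3300 * 8.7330 / 100
Result: 1.8627 kg


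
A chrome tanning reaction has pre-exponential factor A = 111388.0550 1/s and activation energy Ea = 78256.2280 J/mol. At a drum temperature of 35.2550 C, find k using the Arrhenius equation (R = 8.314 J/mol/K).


T_K = T_C + 273.15 = 35.2550 + 273.15 = 308.4050 K
exponent = -Ea / (R * T_K) = -78256.2280 / (8.314 * 308.4050) = -30.5202
k = A * exp(exponent) = 111388.0550 * exp(-30.5202) = 6.1956e-09 1/s


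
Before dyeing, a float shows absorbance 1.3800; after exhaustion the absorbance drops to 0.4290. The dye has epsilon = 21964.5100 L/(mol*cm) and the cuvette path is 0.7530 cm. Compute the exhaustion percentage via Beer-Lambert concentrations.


c_initial = A_i / (epsilon * l) = 1.3800 / (21964.5100 * 0.7530) = 8.3438e-05 mol/L
c_final = A_f / (epsilon * l) = 0.4290 / (21964.5100 * 0.7530) = 2.5938e-05 mol/L
Exhaustion = (c_initial - c_final) / c_initial * 100 = (8.3438e-05 - 2.5938e-05) / 8.3438e-05 * 100 = 68.9130 %


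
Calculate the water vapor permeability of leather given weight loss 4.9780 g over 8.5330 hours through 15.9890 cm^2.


Formula: WVP = loss / (area * time)
Substituting: WVP = 4.9780 / (15.9890 * 8.5330)
Result: 0.0364865 g/(cm^2*hr)


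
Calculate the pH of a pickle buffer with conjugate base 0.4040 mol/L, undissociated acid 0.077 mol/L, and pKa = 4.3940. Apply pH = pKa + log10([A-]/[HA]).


ratio = [A-] / [HA] = 0.4040 / 0.077 = 5.2468
log10(ratio) = 0.7199
pH = pKa + log10(ratio) = 4.3940 + 0.7199 = 5.1139


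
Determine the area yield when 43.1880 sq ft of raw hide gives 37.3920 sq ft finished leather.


Formula: Yield = finished / raw * 100
Substituting: Yield = 37.3920 / 43.1880 * 100
Result: 86.5796 %


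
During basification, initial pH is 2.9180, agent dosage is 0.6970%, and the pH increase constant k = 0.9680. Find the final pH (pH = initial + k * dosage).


Formula: pH_final = pH_initial + k * base_pct
Substituting: pH_final = 2.9180 + 0.9680 * 0.6970
Result: 3.5927


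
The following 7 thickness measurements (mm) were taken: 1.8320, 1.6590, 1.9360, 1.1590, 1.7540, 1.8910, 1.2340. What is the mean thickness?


Formula: Average = sum / n
Substituting: Average = 11.4650 / 7
Result: 1.6379 mm


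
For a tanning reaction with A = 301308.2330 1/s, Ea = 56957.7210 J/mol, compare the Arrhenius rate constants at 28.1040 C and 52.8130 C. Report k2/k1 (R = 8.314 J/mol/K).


T1 = 28.1040 + 273.15 = 301.2540 K; T2 = 52.8130 + 273.15 = 325.9630 K
k1 = A * exp(-Ea/(R*T1)) = 301308.2330 * exp(-56957.7210/(8.314*301.2540)) = 4.0060e-05 1/s
k2 = A * exp(-Ea/(R*T2)) = 301308.2330 * exp(-56957.7210/(8.314*325.9630)) = 2.2458e-04 1/s
k2/k1 = 2.2458e-04 / 4.0060e-05 = 5.6060


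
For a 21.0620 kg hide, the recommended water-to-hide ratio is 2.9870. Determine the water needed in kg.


Formula: Water = hide_weight * ratio
Substituting: Water = 21.0620 * 2.9870
Result: 62.9122 kg


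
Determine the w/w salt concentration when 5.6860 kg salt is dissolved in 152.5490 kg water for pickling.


Formula: Conc = salt / (water + salt) * 100
Substituting: Conc = 5.6860 / (152.5490 + 5.6860) * 100
Result: 3.5934 %


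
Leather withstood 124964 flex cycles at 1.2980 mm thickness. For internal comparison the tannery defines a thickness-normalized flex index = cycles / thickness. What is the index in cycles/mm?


Formula: Index = cycles / thickness
Substituting: Index = 124964 / 1.2980
Result: 96274.2681 cycles/mm


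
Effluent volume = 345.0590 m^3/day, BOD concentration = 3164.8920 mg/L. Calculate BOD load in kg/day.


Formula: BOD_load = volume * conc / 1000
Substituting: BOD_load = 345.0590 * 3164.8920 / 1000
Result: 1092.0745 kg/day


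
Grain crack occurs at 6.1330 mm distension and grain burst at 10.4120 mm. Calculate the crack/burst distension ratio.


Formula: Ratio = crack / burst
Substituting: Ratio = 6.1330 / 10.4120
Result: 0.5890


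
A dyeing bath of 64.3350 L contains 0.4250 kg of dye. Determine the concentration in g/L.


Formula: Conc = dye_mass(kg) / volume(L) * 1000
Substituting: Conc = 0.4250 / 64.3350 * 1000
Result: 6.6060 g/L


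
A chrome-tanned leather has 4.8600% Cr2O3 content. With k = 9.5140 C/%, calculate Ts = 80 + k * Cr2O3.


Formula: Ts = 80 + k * Cr2O3
Substituting: Ts = 80 + 9.5140 * 4.8600
Result: 126.2380 C


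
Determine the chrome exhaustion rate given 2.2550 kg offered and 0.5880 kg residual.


Formula: Uptake = (offered - residual) / offered * 100
Substituting: Uptake = (2.2550 - 0.5880) / 2.2550 * 100
Result: 73.9246 %


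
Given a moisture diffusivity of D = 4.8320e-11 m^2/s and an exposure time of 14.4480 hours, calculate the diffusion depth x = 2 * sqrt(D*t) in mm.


t = 14.4480 hr * 3600 = 52012.8000 s
D * t = 4.8320e-11 * 52012.8000 = 2.5133e-06
x = 2 * sqrt(D*t) = 2 * sqrt(2.5133e-06) = 0.00317065 m = 3.1707 mm


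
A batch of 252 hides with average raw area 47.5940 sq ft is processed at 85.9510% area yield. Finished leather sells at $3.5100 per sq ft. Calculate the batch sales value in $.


Raw_total = N * avg_area = 252 * 47.5940 = 11993.6880 sq ft
Finished = Raw_total * yield / 100 = 11993.6880 * 85.9510 / 100 = 10308.6948 sq ft
Value = Finished * price = 10308.6948 * 3.5100 = 36183.5187 $


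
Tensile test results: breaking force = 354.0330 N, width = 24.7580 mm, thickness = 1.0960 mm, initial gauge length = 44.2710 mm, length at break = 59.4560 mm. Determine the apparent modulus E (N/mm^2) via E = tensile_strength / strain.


TS = F / (w * t) = 354.0330 / (24.7580 * 1.0960) = 13.0472 N/mm^2
strain = (Lf - L0) / L0 = (59.4560 - 44.2710) / 44.2710 = 0.3430
E = TS / strain = 13.0472 / 0.3430 = 38.0384 N/mm^2


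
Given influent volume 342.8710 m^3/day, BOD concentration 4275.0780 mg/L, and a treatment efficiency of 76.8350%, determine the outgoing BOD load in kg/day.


Load_in = volume * conc / 1000 = 342.8710 * 4275.0780 / 1000 = 1465.8003 kg/day
Removed = Load_in * eff / 100 = 1465.8003 * 76.8350 / 100 = 1126.2476 kg/day
Load_out = Load_in - Removed = 1465.8003 - 1126.2476 = 339.5526 kg/day


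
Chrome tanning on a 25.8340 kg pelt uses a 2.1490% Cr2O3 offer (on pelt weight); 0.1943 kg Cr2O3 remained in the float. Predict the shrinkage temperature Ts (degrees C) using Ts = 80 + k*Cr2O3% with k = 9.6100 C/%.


Offered = pelt * offer_pct / 100 = 25.8340 * 2.1490 / 100 = 0.5552 kg
Uptake = offered - residual = 0.5552 - 0.1943 = 0.3609 kg
Cr2O3% on pelt = uptake / pelt * 100 = 0.3609 / 25.8340 * 100 = 1.3969 %
Ts = 80 + k * Cr2O3% = 80 + 9.6100 * 1.3969 = 93.4241 C


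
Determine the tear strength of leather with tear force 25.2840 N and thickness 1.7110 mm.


Formula: Tear strength = force / thickness
Substituting: Tear strength = 25.2840 / 1.7110
Result: 14.7773 N/mm


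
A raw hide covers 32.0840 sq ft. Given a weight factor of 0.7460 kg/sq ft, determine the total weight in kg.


Formula: Weight = area * weight_per_sqft
Substituting: Weight = 32.0840 * 0.7460
Result: 23.9347 kg


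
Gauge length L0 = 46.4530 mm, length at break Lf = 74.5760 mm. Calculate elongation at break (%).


Formula: Elongation = (Lf - L0) / L0 * 100
Substituting: Elongation = (74.5760 - 46.4530) / 46.4530 * 100
Result: 60.5408 %


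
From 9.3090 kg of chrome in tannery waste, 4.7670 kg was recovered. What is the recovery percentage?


Formula: Recovery = recovered / input * 100
Substituting: Recovery = 4.7670 / 9.3090 * 100
Result: 51.2085 %


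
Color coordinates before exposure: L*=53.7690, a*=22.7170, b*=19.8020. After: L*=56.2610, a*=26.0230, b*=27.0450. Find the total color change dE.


dL = 2.4920, da = 3.3060, db = 7.2430
dE = sqrt(2.4920^2 + 3.3060^2 + 7.2430^2) = 8.3427


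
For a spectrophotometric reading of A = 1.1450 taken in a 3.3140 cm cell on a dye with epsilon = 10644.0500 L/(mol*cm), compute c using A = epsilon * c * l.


Formula: c = A / (epsilon * l)
Substituting: c = 1.1450 / (10644.0500 * 3.3140)
Result: 3.2460e-05 mol/L


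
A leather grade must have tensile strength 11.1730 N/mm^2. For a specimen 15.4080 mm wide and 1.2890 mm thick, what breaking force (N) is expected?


Formula: F = TS * w * t
Substituting: F = 11.1730 * 15.4080 * 1.2890
Result: 221.9060 N


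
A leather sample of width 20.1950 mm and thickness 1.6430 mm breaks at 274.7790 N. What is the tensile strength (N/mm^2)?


Formula: TS = force / (width * thickness)
Substituting: TS = 274.7790 / (20.1950 * 1.6430)
Result: 8.2814 N/mm^2


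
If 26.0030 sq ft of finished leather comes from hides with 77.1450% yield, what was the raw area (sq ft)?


Formula: raw = finished * 100 / yield
Substituting: raw = 26.0030 * 100 / 77.1450
Result: 33.7067 sq ft


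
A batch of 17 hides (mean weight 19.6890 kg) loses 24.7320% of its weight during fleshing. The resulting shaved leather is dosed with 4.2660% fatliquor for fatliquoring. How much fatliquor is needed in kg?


Total_raw = N * avg_wt = 17 * 19.6890 = 334.7130 kg
Substrate = Total_raw * (1 - loss/100) = 334.7130 * (1 - 24.7320/100) = 251.9318 kg
Fat = Substrate * pct / 100 = 251.9318 * 4.2660 / 100 = 10.7474 kg


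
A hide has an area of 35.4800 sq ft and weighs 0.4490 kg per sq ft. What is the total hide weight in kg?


Formula: Weight = area * weight_per_sqft
Substituting: Weight = 35.4800 * 0.4490
Result: 15.9305 kg


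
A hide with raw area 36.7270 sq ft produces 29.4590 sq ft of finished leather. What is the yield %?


Formula: Yield = finished / raw * 100
Substituting: Yield = 29.4590 / 36.7270 * 100
Result: 80.2107 %


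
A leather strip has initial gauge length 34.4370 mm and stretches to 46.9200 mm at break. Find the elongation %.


Formula: Elongation = (Lf - L0) / L0 * 100
Substituting: Elongation = (46.9200 - 34.4370) / 34.4370 * 100
Result: 36.2488 %


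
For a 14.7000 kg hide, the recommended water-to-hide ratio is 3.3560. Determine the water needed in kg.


Formula: Water = hide_weight * ratio
Substituting: Water = 14.7000 * 3.3560
Result: 49.3332 kg


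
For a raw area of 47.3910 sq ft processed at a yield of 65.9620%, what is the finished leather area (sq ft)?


Formula: finished = raw * yield / 100
Substituting: finished = 47.3910 * 65.9620 / 100
Result: 31.2601 sq ft


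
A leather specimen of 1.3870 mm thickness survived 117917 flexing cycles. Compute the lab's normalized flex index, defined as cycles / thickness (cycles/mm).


Formula: Index = cycles / thickness
Substituting: Index = 117917 / 1.3870
Result: 85015.8616 cycles/mm


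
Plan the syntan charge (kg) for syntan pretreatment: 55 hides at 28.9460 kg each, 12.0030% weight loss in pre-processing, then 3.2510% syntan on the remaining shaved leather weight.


Total_raw = N * avg_wt = 55 * 28.9460 = 1592.0300 kg
Substrate = Total_raw * (1 - loss/100) = 1592.0300 * (1 - 12.0030/100) = 1400.9386 kg
Syntan = Substrate * pct / 100 = 1400.9386 * 3.2510 / 100 = 45.5445 kg


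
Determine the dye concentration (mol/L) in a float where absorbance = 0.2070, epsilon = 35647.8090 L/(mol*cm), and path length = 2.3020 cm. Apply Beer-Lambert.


Formula: c = A / (epsilon * l)
Substituting: c = 0.2070 / (35647.8090 * 2.3020)
Result: 2.5225e-06 mol/L


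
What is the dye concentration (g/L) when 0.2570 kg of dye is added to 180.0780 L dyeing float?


Formula: Conc = dye_mass(kg) / volume(L) * 1000
Substituting: Conc = 0.2570 / 180.0780 * 1000
Result: 1.4272 g/L


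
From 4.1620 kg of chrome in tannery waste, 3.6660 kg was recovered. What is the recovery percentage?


Formula: Recovery = recovered / input * 100
Substituting: Recovery = 3.6660 / 4.1620 * 100
Result: 88.0827 %


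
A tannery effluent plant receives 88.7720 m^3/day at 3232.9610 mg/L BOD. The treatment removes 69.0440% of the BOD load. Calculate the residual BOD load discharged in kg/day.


Load_in = volume * conc / 1000 = 88.7720 * 3232.9610 / 1000 = 286.9964 kg/day
Removed = Load_in * eff / 100 = 286.9964 * 69.0440 / 100 = 198.1538 kg/day
Load_out = Load_in - Removed = 286.9964 - 198.1538 = 88.8426 kg/day


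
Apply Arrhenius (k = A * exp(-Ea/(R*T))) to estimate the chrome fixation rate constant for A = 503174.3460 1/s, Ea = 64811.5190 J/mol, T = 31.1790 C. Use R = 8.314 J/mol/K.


T_K = T_C + 273.15 = 31.1790 + 273.15 = 304.3290 K
exponent = -Ea / (R * T_K) = -64811.5190 / (8.314 * 304.3290) = -25.6153
k = A * exp(exponent) = 503174.3460 * exp(-25.6153) = 3.7770e-06 1/s


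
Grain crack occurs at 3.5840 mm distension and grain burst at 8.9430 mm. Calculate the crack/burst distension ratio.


Formula: Ratio = crack / burst
Substituting: Ratio = 3.5840 / 8.9430
Result: 0.4008


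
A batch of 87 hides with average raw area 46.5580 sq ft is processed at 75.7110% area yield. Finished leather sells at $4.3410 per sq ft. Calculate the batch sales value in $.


Raw_total = N * avg_area = 87 * 46.5580 = 4050.5460 sq ft
Finished = Raw_total * yield / 100 = 4050.5460 * 75.7110 / 100 = 3066.7089 sq ft
Value = Finished * price = 3066.7089 * 4.3410 = 13312.5833 $


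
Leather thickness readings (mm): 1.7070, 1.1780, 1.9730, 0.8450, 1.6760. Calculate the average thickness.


Formula: Average = sum / n
Substituting: Average = 7.3790 / 5
Result: 1.4758 mm


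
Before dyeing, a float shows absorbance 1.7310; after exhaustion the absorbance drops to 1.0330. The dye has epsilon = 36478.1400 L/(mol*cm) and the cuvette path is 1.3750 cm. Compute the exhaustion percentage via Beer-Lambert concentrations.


c_initial = A_i / (epsilon * l) = 1.7310 / (36478.1400 * 1.3750) = 3.4511e-05 mol/L
c_final = A_f / (epsilon * l) = 1.0330 / (36478.1400 * 1.3750) = 2.0595e-05 mol/L
Exhaustion = (c_initial - c_final) / c_initial * 100 = (3.4511e-05 - 2.0595e-05) / 3.4511e-05 * 100 = 40.3235 %


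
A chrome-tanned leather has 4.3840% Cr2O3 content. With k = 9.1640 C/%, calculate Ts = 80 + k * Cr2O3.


Formula: Ts = 80 + k * Cr2O3
Substituting: Ts = 80 + 9.1640 * 4.3840
Result: 120.1750 C


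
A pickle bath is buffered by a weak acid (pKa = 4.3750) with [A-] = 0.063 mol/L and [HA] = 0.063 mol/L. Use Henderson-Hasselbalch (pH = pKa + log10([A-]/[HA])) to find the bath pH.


ratio = [A-] / [HA] = 0.063 / 0.063 = 1.0000
log10(ratio) = 0
pH = pKa + log10(ratio) = 4.3750 + 0 = 4.3750
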